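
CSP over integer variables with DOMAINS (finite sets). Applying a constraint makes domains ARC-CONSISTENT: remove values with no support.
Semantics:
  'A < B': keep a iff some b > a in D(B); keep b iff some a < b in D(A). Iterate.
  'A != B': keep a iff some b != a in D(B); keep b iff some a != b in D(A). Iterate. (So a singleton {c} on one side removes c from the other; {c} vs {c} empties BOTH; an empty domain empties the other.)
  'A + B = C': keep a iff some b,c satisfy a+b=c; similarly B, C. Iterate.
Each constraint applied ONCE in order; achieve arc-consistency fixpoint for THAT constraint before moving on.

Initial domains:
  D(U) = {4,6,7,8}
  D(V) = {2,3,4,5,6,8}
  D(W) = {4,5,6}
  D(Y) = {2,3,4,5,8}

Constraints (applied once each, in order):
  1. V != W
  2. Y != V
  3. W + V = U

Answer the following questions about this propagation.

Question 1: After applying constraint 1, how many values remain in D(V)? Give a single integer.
Constraint 1 (V != W) on D(V)={2,3,4,5,6,8} D(W)={4,5,6}: no change
So after constraint 1: D(V)={2,3,4,5,6,8}, size = 6

Answer: 6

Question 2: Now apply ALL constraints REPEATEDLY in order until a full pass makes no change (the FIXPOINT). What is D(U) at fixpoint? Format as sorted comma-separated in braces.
Answer: {6,7,8}

Derivation:
pass 0 (initial): D(U)={4,6,7,8}
pass 1: U {4,6,7,8}->{6,7,8}; V {2,3,4,5,6,8}->{2,3,4}
pass 2: no change
Fixpoint after 2 passes: D(U) = {6,7,8}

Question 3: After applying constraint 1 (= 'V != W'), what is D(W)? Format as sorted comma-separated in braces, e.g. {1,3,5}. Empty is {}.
Answer: {4,5,6}

Derivation:
Constraint 1 (V != W) on D(V)={2,3,4,5,6,8} D(W)={4,5,6}: no change
So after constraint 1: D(W) = {4,5,6}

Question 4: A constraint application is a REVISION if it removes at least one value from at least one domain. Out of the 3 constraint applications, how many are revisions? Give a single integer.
Answer: 1

Derivation:
Constraint 1 (V != W) on D(V)={2,3,4,5,6,8} D(W)={4,5,6}: no change => not a revision
Constraint 2 (Y != V) on D(Y)={2,3,4,5,8} D(V)={2,3,4,5,6,8}: no change => not a revision
Constraint 3 (W + V = U) on D(W)={4,5,6} D(V)={2,3,4,5,6,8} D(U)={4,6,7,8}: V {2,3,4,5,6,8}->{2,3,4}; U {4,6,7,8}->{6,7,8} => REVISION
Total revisions = 1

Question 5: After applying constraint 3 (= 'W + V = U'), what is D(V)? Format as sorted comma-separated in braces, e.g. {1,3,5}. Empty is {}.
Answer: {2,3,4}

Derivation:
Constraint 1 (V != W) on D(V)={2,3,4,5,6,8} D(W)={4,5,6}: no change
Constraint 2 (Y != V) on D(Y)={2,3,4,5,8} D(V)={2,3,4,5,6,8}: no change
Constraint 3 (W + V = U) on D(W)={4,5,6} D(V)={2,3,4,5,6,8} D(U)={4,6,7,8}: V {2,3,4,5,6,8}->{2,3,4}; U {4,6,7,8}->{6,7,8}
So after constraint 3: D(V) = {2,3,4}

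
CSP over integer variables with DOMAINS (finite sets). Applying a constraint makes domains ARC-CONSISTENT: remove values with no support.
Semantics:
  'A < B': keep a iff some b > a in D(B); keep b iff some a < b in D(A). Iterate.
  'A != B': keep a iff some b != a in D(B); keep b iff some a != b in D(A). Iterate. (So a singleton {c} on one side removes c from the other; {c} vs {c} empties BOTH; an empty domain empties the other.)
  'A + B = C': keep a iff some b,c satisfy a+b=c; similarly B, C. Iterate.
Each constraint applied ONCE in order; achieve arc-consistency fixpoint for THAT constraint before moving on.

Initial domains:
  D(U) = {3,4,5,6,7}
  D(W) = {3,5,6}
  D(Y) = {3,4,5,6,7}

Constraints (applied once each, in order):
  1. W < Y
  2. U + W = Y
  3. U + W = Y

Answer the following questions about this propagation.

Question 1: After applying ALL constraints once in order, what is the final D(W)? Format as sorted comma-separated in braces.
Constraint 1 (W < Y) on D(W)={3,5,6} D(Y)={3,4,5,6,7}: Y {3,4,5,6,7}->{4,5,6,7}
Constraint 2 (U + W = Y) on D(U)={3,4,5,6,7} D(W)={3,5,6} D(Y)={4,5,6,7}: U {3,4,5,6,7}->{3,4}; W {3,5,6}->{3}; Y {4,5,6,7}->{6,7}
Constraint 3 (U + W = Y) on D(U)={3,4} D(W)={3} D(Y)={6,7}: no change
So after all 3 constraints: D(W) = {3}

Answer: {3}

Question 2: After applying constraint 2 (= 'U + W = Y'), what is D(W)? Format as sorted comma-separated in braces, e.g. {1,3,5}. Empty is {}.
Answer: {3}

Derivation:
Constraint 1 (W < Y) on D(W)={3,5,6} D(Y)={3,4,5,6,7}: Y {3,4,5,6,7}->{4,5,6,7}
Constraint 2 (U + W = Y) on D(U)={3,4,5,6,7} D(W)={3,5,6} D(Y)={4,5,6,7}: U {3,4,5,6,7}->{3,4}; W {3,5,6}->{3}; Y {4,5,6,7}->{6,7}
So after constraint 2: D(W) = {3}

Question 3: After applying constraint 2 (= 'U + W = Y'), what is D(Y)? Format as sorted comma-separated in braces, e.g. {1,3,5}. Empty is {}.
Answer: {6,7}

Derivation:
Constraint 1 (W < Y) on D(W)={3,5,6} D(Y)={3,4,5,6,7}: Y {3,4,5,6,7}->{4,5,6,7}
Constraint 2 (U + W = Y) on D(U)={3,4,5,6,7} D(W)={3,5,6} D(Y)={4,5,6,7}: U {3,4,5,6,7}->{3,4}; W {3,5,6}->{3}; Y {4,5,6,7}->{6,7}
So after constraint 2: D(Y) = {6,7}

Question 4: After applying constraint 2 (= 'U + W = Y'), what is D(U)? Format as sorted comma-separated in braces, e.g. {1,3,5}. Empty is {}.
Constraint 1 (W < Y) on D(W)={3,5,6} D(Y)={3,4,5,6,7}: Y {3,4,5,6,7}->{4,5,6,7}
Constraint 2 (U + W = Y) on D(U)={3,4,5,6,7} D(W)={3,5,6} D(Y)={4,5,6,7}: U {3,4,5,6,7}->{3,4}; W {3,5,6}->{3}; Y {4,5,6,7}->{6,7}
So after constraint 2: D(U) = {3,4}

Answer: {3,4}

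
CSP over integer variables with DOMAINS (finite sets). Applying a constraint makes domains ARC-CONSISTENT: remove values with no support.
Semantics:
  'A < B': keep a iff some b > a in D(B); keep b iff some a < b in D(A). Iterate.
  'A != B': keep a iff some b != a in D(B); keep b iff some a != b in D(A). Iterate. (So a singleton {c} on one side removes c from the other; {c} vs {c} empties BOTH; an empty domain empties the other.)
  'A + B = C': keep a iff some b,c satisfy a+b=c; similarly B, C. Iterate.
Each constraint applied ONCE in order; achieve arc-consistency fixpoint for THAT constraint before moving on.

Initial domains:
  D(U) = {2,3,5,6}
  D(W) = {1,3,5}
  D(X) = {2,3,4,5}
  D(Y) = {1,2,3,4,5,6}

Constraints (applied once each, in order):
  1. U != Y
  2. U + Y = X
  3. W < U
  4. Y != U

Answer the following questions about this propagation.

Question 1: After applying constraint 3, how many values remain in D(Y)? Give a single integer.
Constraint 1 (U != Y) on D(U)={2,3,5,6} D(Y)={1,2,3,4,5,6}: no change
Constraint 2 (U + Y = X) on D(U)={2,3,5,6} D(Y)={1,2,3,4,5,6} D(X)={2,3,4,5}: U {2,3,5,6}->{2,3}; Y {1,2,3,4,5,6}->{1,2,3}; X {2,3,4,5}->{3,4,5}
Constraint 3 (W < U) on D(W)={1,3,5} D(U)={2,3}: W {1,3,5}->{1}
So after constraint 3: D(Y)={1,2,3}, size = 3

Answer: 3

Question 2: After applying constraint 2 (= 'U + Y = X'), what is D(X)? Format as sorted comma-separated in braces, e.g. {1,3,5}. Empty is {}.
Answer: {3,4,5}

Derivation:
Constraint 1 (U != Y) on D(U)={2,3,5,6} D(Y)={1,2,3,4,5,6}: no change
Constraint 2 (U + Y = X) on D(U)={2,3,5,6} D(Y)={1,2,3,4,5,6} D(X)={2,3,4,5}: U {2,3,5,6}->{2,3}; Y {1,2,3,4,5,6}->{1,2,3}; X {2,3,4,5}->{3,4,5}
So after constraint 2: D(X) = {3,4,5}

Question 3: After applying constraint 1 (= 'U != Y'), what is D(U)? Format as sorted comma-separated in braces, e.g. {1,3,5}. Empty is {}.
Answer: {2,3,5,6}

Derivation:
Constraint 1 (U != Y) on D(U)={2,3,5,6} D(Y)={1,2,3,4,5,6}: no change
So after constraint 1: D(U) = {2,3,5,6}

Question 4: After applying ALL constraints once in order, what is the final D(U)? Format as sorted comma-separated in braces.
Constraint 1 (U != Y) on D(U)={2,3,5,6} D(Y)={1,2,3,4,5,6}: no change
Constraint 2 (U + Y = X) on D(U)={2,3,5,6} D(Y)={1,2,3,4,5,6} D(X)={2,3,4,5}: U {2,3,5,6}->{2,3}; Y {1,2,3,4,5,6}->{1,2,3}; X {2,3,4,5}->{3,4,5}
Constraint 3 (W < U) on D(W)={1,3,5} D(U)={2,3}: W {1,3,5}->{1}
Constraint 4 (Y != U) on D(Y)={1,2,3} D(U)={2,3}: no change
So after all 4 constraints: D(U) = {2,3}

Answer: {2,3}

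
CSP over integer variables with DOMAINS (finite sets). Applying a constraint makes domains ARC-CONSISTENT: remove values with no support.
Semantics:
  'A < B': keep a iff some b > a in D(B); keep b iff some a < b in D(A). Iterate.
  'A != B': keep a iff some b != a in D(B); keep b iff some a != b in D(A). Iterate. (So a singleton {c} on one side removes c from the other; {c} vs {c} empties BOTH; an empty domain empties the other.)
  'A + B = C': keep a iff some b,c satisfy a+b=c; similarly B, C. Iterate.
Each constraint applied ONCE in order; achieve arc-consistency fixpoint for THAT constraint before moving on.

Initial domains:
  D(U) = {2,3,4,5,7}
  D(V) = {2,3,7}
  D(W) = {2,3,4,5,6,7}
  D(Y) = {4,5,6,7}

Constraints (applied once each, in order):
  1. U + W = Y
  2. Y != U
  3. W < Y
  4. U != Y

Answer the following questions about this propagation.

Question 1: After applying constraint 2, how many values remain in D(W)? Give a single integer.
Answer: 4

Derivation:
Constraint 1 (U + W = Y) on D(U)={2,3,4,5,7} D(W)={2,3,4,5,6,7} D(Y)={4,5,6,7}: U {2,3,4,5,7}->{2,3,4,5}; W {2,3,4,5,6,7}->{2,3,4,5}
Constraint 2 (Y != U) on D(Y)={4,5,6,7} D(U)={2,3,4,5}: no change
So after constraint 2: D(W)={2,3,4,5}, size = 4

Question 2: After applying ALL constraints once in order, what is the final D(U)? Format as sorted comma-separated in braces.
Constraint 1 (U + W = Y) on D(U)={2,3,4,5,7} D(W)={2,3,4,5,6,7} D(Y)={4,5,6,7}: U {2,3,4,5,7}->{2,3,4,5}; W {2,3,4,5,6,7}->{2,3,4,5}
Constraint 2 (Y != U) on D(Y)={4,5,6,7} D(U)={2,3,4,5}: no change
Constraint 3 (W < Y) on D(W)={2,3,4,5} D(Y)={4,5,6,7}: no change
Constraint 4 (U != Y) on D(U)={2,3,4,5} D(Y)={4,5,6,7}: no change
So after all 4 constraints: D(U) = {2,3,4,5}

Answer: {2,3,4,5}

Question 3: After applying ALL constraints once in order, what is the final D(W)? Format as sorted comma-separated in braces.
Constraint 1 (U + W = Y) on D(U)={2,3,4,5,7} D(W)={2,3,4,5,6,7} D(Y)={4,5,6,7}: U {2,3,4,5,7}->{2,3,4,5}; W {2,3,4,5,6,7}->{2,3,4,5}
Constraint 2 (Y != U) on D(Y)={4,5,6,7} D(U)={2,3,4,5}: no change
Constraint 3 (W < Y) on D(W)={2,3,4,5} D(Y)={4,5,6,7}: no change
Constraint 4 (U != Y) on D(U)={2,3,4,5} D(Y)={4,5,6,7}: no change
So after all 4 constraints: D(W) = {2,3,4,5}

Answer: {2,3,4,5}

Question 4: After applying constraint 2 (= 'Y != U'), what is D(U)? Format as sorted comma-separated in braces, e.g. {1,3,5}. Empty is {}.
Constraint 1 (U + W = Y) on D(U)={2,3,4,5,7} D(W)={2,3,4,5,6,7} D(Y)={4,5,6,7}: U {2,3,4,5,7}->{2,3,4,5}; W {2,3,4,5,6,7}->{2,3,4,5}
Constraint 2 (Y != U) on D(Y)={4,5,6,7} D(U)={2,3,4,5}: no change
So after constraint 2: D(U) = {2,3,4,5}

Answer: {2,3,4,5}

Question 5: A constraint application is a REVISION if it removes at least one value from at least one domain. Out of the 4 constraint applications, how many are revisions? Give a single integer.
Answer: 1

Derivation:
Constraint 1 (U + W = Y) on D(U)={2,3,4,5,7} D(W)={2,3,4,5,6,7} D(Y)={4,5,6,7}: U {2,3,4,5,7}->{2,3,4,5}; W {2,3,4,5,6,7}->{2,3,4,5} => REVISION
Constraint 2 (Y != U) on D(Y)={4,5,6,7} D(U)={2,3,4,5}: no change => not a revision
Constraint 3 (W < Y) on D(W)={2,3,4,5} D(Y)={4,5,6,7}: no change => not a revision
Constraint 4 (U != Y) on D(U)={2,3,4,5} D(Y)={4,5,6,7}: no change => not a revision
Total revisions = 1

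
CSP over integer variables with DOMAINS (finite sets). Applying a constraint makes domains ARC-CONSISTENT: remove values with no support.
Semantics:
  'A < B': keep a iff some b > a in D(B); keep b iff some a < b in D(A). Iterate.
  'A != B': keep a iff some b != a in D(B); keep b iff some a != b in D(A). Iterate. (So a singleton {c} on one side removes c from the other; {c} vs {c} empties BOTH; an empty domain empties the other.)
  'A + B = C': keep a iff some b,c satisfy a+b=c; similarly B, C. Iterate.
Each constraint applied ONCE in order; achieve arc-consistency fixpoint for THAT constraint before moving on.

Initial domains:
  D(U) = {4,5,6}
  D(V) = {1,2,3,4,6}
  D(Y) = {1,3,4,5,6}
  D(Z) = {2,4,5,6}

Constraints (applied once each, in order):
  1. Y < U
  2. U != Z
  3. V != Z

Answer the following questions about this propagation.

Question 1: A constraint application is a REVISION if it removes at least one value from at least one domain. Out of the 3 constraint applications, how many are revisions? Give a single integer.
Constraint 1 (Y < U) on D(Y)={1,3,4,5,6} D(U)={4,5,6}: Y {1,3,4,5,6}->{1,3,4,5} => REVISION
Constraint 2 (U != Z) on D(U)={4,5,6} D(Z)={2,4,5,6}: no change => not a revision
Constraint 3 (V != Z) on D(V)={1,2,3,4,6} D(Z)={2,4,5,6}: no change => not a revision
Total revisions = 1

Answer: 1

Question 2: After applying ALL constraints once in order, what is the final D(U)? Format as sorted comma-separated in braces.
Constraint 1 (Y < U) on D(Y)={1,3,4,5,6} D(U)={4,5,6}: Y {1,3,4,5,6}->{1,3,4,5}
Constraint 2 (U != Z) on D(U)={4,5,6} D(Z)={2,4,5,6}: no change
Constraint 3 (V != Z) on D(V)={1,2,3,4,6} D(Z)={2,4,5,6}: no change
So after all 3 constraints: D(U) = {4,5,6}

Answer: {4,5,6}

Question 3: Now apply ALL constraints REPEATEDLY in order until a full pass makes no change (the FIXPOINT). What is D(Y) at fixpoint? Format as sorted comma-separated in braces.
pass 0 (initial): D(Y)={1,3,4,5,6}
pass 1: Y {1,3,4,5,6}->{1,3,4,5}
pass 2: no change
Fixpoint after 2 passes: D(Y) = {1,3,4,5}

Answer: {1,3,4,5}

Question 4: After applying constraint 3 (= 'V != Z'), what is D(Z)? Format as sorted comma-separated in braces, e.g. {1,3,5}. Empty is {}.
Constraint 1 (Y < U) on D(Y)={1,3,4,5,6} D(U)={4,5,6}: Y {1,3,4,5,6}->{1,3,4,5}
Constraint 2 (U != Z) on D(U)={4,5,6} D(Z)={2,4,5,6}: no change
Constraint 3 (V != Z) on D(V)={1,2,3,4,6} D(Z)={2,4,5,6}: no change
So after constraint 3: D(Z) = {2,4,5,6}

Answer: {2,4,5,6}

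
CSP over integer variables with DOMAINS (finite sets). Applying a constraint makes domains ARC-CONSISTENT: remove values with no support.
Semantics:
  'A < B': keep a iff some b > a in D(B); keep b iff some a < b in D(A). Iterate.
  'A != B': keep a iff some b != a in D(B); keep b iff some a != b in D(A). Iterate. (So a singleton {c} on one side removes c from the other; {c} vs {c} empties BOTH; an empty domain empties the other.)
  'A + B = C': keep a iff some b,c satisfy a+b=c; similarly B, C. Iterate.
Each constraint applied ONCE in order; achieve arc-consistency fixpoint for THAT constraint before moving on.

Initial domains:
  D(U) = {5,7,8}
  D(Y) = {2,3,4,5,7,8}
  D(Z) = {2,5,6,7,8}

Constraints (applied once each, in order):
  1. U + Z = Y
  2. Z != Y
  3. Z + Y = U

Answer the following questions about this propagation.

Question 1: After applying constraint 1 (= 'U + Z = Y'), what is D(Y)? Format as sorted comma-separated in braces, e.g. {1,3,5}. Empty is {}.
Constraint 1 (U + Z = Y) on D(U)={5,7,8} D(Z)={2,5,6,7,8} D(Y)={2,3,4,5,7,8}: U {5,7,8}->{5}; Z {2,5,6,7,8}->{2}; Y {2,3,4,5,7,8}->{7}
So after constraint 1: D(Y) = {7}

Answer: {7}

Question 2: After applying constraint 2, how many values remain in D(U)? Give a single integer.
Answer: 1

Derivation:
Constraint 1 (U + Z = Y) on D(U)={5,7,8} D(Z)={2,5,6,7,8} D(Y)={2,3,4,5,7,8}: U {5,7,8}->{5}; Z {2,5,6,7,8}->{2}; Y {2,3,4,5,7,8}->{7}
Constraint 2 (Z != Y) on D(Z)={2} D(Y)={7}: no change
So after constraint 2: D(U)={5}, size = 1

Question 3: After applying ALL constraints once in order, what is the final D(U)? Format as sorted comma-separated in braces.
Constraint 1 (U + Z = Y) on D(U)={5,7,8} D(Z)={2,5,6,7,8} D(Y)={2,3,4,5,7,8}: U {5,7,8}->{5}; Z {2,5,6,7,8}->{2}; Y {2,3,4,5,7,8}->{7}
Constraint 2 (Z != Y) on D(Z)={2} D(Y)={7}: no change
Constraint 3 (Z + Y = U) on D(Z)={2} D(Y)={7} D(U)={5}: Z {2}->{}; Y {7}->{}; U {5}->{}
So after all 3 constraints: D(U) = {}

Answer: {}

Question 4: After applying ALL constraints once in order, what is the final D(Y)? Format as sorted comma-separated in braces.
Constraint 1 (U + Z = Y) on D(U)={5,7,8} D(Z)={2,5,6,7,8} D(Y)={2,3,4,5,7,8}: U {5,7,8}->{5}; Z {2,5,6,7,8}->{2}; Y {2,3,4,5,7,8}->{7}
Constraint 2 (Z != Y) on D(Z)={2} D(Y)={7}: no change
Constraint 3 (Z + Y = U) on D(Z)={2} D(Y)={7} D(U)={5}: Z {2}->{}; Y {7}->{}; U {5}->{}
So after all 3 constraints: D(Y) = {}

Answer: {}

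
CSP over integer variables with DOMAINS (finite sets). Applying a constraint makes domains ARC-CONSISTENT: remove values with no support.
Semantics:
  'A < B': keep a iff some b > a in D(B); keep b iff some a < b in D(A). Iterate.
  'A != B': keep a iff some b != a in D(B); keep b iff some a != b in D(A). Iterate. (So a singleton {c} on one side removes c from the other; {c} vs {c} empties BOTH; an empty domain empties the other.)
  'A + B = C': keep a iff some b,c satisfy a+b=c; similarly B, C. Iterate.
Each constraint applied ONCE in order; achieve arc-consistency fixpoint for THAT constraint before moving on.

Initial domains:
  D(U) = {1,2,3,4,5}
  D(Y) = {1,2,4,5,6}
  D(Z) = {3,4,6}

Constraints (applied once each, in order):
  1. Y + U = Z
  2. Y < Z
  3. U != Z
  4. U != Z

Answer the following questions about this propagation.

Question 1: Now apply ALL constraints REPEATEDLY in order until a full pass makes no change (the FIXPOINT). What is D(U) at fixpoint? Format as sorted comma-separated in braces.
pass 0 (initial): D(U)={1,2,3,4,5}
pass 1: Y {1,2,4,5,6}->{1,2,4,5}
pass 2: no change
Fixpoint after 2 passes: D(U) = {1,2,3,4,5}

Answer: {1,2,3,4,5}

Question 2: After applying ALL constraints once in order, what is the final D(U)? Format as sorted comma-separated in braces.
Answer: {1,2,3,4,5}

Derivation:
Constraint 1 (Y + U = Z) on D(Y)={1,2,4,5,6} D(U)={1,2,3,4,5} D(Z)={3,4,6}: Y {1,2,4,5,6}->{1,2,4,5}
Constraint 2 (Y < Z) on D(Y)={1,2,4,5} D(Z)={3,4,6}: no change
Constraint 3 (U != Z) on D(U)={1,2,3,4,5} D(Z)={3,4,6}: no change
Constraint 4 (U != Z) on D(U)={1,2,3,4,5} D(Z)={3,4,6}: no change
So after all 4 constraints: D(U) = {1,2,3,4,5}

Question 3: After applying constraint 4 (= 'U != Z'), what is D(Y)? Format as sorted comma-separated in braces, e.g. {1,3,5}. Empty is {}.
Constraint 1 (Y + U = Z) on D(Y)={1,2,4,5,6} D(U)={1,2,3,4,5} D(Z)={3,4,6}: Y {1,2,4,5,6}->{1,2,4,5}
Constraint 2 (Y < Z) on D(Y)={1,2,4,5} D(Z)={3,4,6}: no change
Constraint 3 (U != Z) on D(U)={1,2,3,4,5} D(Z)={3,4,6}: no change
Constraint 4 (U != Z) on D(U)={1,2,3,4,5} D(Z)={3,4,6}: no change
So after constraint 4: D(Y) = {1,2,4,5}

Answer: {1,2,4,5}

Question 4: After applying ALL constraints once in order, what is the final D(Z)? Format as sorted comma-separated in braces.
Answer: {3,4,6}

Derivation:
Constraint 1 (Y + U = Z) on D(Y)={1,2,4,5,6} D(U)={1,2,3,4,5} D(Z)={3,4,6}: Y {1,2,4,5,6}->{1,2,4,5}
Constraint 2 (Y < Z) on D(Y)={1,2,4,5} D(Z)={3,4,6}: no change
Constraint 3 (U != Z) on D(U)={1,2,3,4,5} D(Z)={3,4,6}: no change
Constraint 4 (U != Z) on D(U)={1,2,3,4,5} D(Z)={3,4,6}: no change
So after all 4 constraints: D(Z) = {3,4,6}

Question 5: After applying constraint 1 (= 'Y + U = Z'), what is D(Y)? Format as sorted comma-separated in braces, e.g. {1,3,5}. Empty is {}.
Constraint 1 (Y + U = Z) on D(Y)={1,2,4,5,6} D(U)={1,2,3,4,5} D(Z)={3,4,6}: Y {1,2,4,5,6}->{1,2,4,5}
So after constraint 1: D(Y) = {1,2,4,5}

Answer: {1,2,4,5}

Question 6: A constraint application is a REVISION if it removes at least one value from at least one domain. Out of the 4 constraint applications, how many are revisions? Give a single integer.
Answer: 1

Derivation:
Constraint 1 (Y + U = Z) on D(Y)={1,2,4,5,6} D(U)={1,2,3,4,5} D(Z)={3,4,6}: Y {1,2,4,5,6}->{1,2,4,5} => REVISION
Constraint 2 (Y < Z) on D(Y)={1,2,4,5} D(Z)={3,4,6}: no change => not a revision
Constraint 3 (U != Z) on D(U)={1,2,3,4,5} D(Z)={3,4,6}: no change => not a revision
Constraint 4 (U != Z) on D(U)={1,2,3,4,5} D(Z)={3,4,6}: no change => not a revision
Total revisions = 1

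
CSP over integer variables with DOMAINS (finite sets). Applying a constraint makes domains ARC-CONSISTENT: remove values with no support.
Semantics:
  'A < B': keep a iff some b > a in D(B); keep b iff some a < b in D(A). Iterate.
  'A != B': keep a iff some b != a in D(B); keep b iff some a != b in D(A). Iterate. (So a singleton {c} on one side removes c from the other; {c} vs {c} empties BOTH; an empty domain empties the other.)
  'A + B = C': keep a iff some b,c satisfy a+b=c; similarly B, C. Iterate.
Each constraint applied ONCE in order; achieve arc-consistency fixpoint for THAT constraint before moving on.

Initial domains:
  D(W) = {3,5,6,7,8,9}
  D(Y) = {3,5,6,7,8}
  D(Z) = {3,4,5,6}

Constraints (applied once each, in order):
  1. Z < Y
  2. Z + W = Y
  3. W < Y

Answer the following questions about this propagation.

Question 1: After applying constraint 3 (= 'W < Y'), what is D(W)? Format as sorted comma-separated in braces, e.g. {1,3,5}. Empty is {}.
Answer: {3,5}

Derivation:
Constraint 1 (Z < Y) on D(Z)={3,4,5,6} D(Y)={3,5,6,7,8}: Y {3,5,6,7,8}->{5,6,7,8}
Constraint 2 (Z + W = Y) on D(Z)={3,4,5,6} D(W)={3,5,6,7,8,9} D(Y)={5,6,7,8}: Z {3,4,5,6}->{3,4,5}; W {3,5,6,7,8,9}->{3,5}; Y {5,6,7,8}->{6,7,8}
Constraint 3 (W < Y) on D(W)={3,5} D(Y)={6,7,8}: no change
So after constraint 3: D(W) = {3,5}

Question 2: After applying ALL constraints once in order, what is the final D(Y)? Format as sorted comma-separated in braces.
Answer: {6,7,8}

Derivation:
Constraint 1 (Z < Y) on D(Z)={3,4,5,6} D(Y)={3,5,6,7,8}: Y {3,5,6,7,8}->{5,6,7,8}
Constraint 2 (Z + W = Y) on D(Z)={3,4,5,6} D(W)={3,5,6,7,8,9} D(Y)={5,6,7,8}: Z {3,4,5,6}->{3,4,5}; W {3,5,6,7,8,9}->{3,5}; Y {5,6,7,8}->{6,7,8}
Constraint 3 (W < Y) on D(W)={3,5} D(Y)={6,7,8}: no change
So after all 3 constraints: D(Y) = {6,7,8}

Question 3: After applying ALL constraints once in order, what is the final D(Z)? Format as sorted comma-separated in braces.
Answer: {3,4,5}

Derivation:
Constraint 1 (Z < Y) on D(Z)={3,4,5,6} D(Y)={3,5,6,7,8}: Y {3,5,6,7,8}->{5,6,7,8}
Constraint 2 (Z + W = Y) on D(Z)={3,4,5,6} D(W)={3,5,6,7,8,9} D(Y)={5,6,7,8}: Z {3,4,5,6}->{3,4,5}; W {3,5,6,7,8,9}->{3,5}; Y {5,6,7,8}->{6,7,8}
Constraint 3 (W < Y) on D(W)={3,5} D(Y)={6,7,8}: no change
So after all 3 constraints: D(Z) = {3,4,5}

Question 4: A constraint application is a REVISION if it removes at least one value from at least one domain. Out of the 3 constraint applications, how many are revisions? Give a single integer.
Constraint 1 (Z < Y) on D(Z)={3,4,5,6} D(Y)={3,5,6,7,8}: Y {3,5,6,7,8}->{5,6,7,8} => REVISION
Constraint 2 (Z + W = Y) on D(Z)={3,4,5,6} D(W)={3,5,6,7,8,9} D(Y)={5,6,7,8}: Z {3,4,5,6}->{3,4,5}; W {3,5,6,7,8,9}->{3,5}; Y {5,6,7,8}->{6,7,8} => REVISION
Constraint 3 (W < Y) on D(W)={3,5} D(Y)={6,7,8}: no change => not a revision
Total revisions = 2

Answer: 2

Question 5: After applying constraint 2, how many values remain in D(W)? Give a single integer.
Answer: 2

Derivation:
Constraint 1 (Z < Y) on D(Z)={3,4,5,6} D(Y)={3,5,6,7,8}: Y {3,5,6,7,8}->{5,6,7,8}
Constraint 2 (Z + W = Y) on D(Z)={3,4,5,6} D(W)={3,5,6,7,8,9} D(Y)={5,6,7,8}: Z {3,4,5,6}->{3,4,5}; W {3,5,6,7,8,9}->{3,5}; Y {5,6,7,8}->{6,7,8}
So after constraint 2: D(W)={3,5}, size = 2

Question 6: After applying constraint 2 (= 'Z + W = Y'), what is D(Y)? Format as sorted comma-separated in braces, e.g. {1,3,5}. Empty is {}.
Answer: {6,7,8}

Derivation:
Constraint 1 (Z < Y) on D(Z)={3,4,5,6} D(Y)={3,5,6,7,8}: Y {3,5,6,7,8}->{5,6,7,8}
Constraint 2 (Z + W = Y) on D(Z)={3,4,5,6} D(W)={3,5,6,7,8,9} D(Y)={5,6,7,8}: Z {3,4,5,6}->{3,4,5}; W {3,5,6,7,8,9}->{3,5}; Y {5,6,7,8}->{6,7,8}
So after constraint 2: D(Y) = {6,7,8}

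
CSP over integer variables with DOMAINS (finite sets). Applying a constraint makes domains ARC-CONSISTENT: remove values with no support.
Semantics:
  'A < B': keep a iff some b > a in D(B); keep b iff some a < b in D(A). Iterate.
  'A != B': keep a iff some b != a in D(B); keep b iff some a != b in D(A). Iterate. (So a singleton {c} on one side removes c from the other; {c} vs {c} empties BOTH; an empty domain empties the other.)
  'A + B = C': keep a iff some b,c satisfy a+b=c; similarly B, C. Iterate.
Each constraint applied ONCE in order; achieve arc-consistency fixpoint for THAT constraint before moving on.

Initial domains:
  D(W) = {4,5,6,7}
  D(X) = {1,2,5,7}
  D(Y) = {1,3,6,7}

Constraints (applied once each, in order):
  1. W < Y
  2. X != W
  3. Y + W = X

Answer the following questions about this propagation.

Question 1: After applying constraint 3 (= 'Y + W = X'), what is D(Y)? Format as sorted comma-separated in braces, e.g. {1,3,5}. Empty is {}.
Constraint 1 (W < Y) on D(W)={4,5,6,7} D(Y)={1,3,6,7}: W {4,5,6,7}->{4,5,6}; Y {1,3,6,7}->{6,7}
Constraint 2 (X != W) on D(X)={1,2,5,7} D(W)={4,5,6}: no change
Constraint 3 (Y + W = X) on D(Y)={6,7} D(W)={4,5,6} D(X)={1,2,5,7}: Y {6,7}->{}; W {4,5,6}->{}; X {1,2,5,7}->{}
So after constraint 3: D(Y) = {}

Answer: {}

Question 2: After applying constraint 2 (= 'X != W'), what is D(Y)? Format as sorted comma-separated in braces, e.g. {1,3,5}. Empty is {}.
Answer: {6,7}

Derivation:
Constraint 1 (W < Y) on D(W)={4,5,6,7} D(Y)={1,3,6,7}: W {4,5,6,7}->{4,5,6}; Y {1,3,6,7}->{6,7}
Constraint 2 (X != W) on D(X)={1,2,5,7} D(W)={4,5,6}: no change
So after constraint 2: D(Y) = {6,7}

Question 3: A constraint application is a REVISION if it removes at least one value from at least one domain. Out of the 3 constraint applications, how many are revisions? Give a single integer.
Answer: 2

Derivation:
Constraint 1 (W < Y) on D(W)={4,5,6,7} D(Y)={1,3,6,7}: W {4,5,6,7}->{4,5,6}; Y {1,3,6,7}->{6,7} => REVISION
Constraint 2 (X != W) on D(X)={1,2,5,7} D(W)={4,5,6}: no change => not a revision
Constraint 3 (Y + W = X) on D(Y)={6,7} D(W)={4,5,6} D(X)={1,2,5,7}: Y {6,7}->{}; W {4,5,6}->{}; X {1,2,5,7}->{} => REVISION
Total revisions = 2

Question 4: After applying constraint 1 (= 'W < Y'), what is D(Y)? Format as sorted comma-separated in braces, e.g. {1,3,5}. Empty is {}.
Answer: {6,7}

Derivation:
Constraint 1 (W < Y) on D(W)={4,5,6,7} D(Y)={1,3,6,7}: W {4,5,6,7}->{4,5,6}; Y {1,3,6,7}->{6,7}
So after constraint 1: D(Y) = {6,7}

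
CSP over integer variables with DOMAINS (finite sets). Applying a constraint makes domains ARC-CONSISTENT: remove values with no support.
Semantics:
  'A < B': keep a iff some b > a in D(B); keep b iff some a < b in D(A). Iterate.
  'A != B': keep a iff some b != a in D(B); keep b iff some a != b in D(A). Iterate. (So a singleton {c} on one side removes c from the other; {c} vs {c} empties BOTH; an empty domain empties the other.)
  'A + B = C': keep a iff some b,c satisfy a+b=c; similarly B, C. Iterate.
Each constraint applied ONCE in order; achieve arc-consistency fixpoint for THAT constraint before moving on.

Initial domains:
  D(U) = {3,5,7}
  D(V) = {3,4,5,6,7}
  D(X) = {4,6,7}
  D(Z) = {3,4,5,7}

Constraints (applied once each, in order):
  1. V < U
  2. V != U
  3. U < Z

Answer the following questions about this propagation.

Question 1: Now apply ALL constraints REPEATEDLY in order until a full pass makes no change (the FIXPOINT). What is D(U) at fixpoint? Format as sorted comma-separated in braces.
pass 0 (initial): D(U)={3,5,7}
pass 1: U {3,5,7}->{5}; V {3,4,5,6,7}->{3,4,5,6}; Z {3,4,5,7}->{7}
pass 2: V {3,4,5,6}->{3,4}
pass 3: no change
Fixpoint after 3 passes: D(U) = {5}

Answer: {5}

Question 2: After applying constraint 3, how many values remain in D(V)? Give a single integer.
Constraint 1 (V < U) on D(V)={3,4,5,6,7} D(U)={3,5,7}: V {3,4,5,6,7}->{3,4,5,6}; U {3,5,7}->{5,7}
Constraint 2 (V != U) on D(V)={3,4,5,6} D(U)={5,7}: no change
Constraint 3 (U < Z) on D(U)={5,7} D(Z)={3,4,5,7}: U {5,7}->{5}; Z {3,4,5,7}->{7}
So after constraint 3: D(V)={3,4,5,6}, size = 4

Answer: 4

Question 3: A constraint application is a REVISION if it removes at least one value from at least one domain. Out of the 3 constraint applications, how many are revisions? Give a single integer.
Answer: 2

Derivation:
Constraint 1 (V < U) on D(V)={3,4,5,6,7} D(U)={3,5,7}: V {3,4,5,6,7}->{3,4,5,6}; U {3,5,7}->{5,7} => REVISION
Constraint 2 (V != U) on D(V)={3,4,5,6} D(U)={5,7}: no change => not a revision
Constraint 3 (U < Z) on D(U)={5,7} D(Z)={3,4,5,7}: U {5,7}->{5}; Z {3,4,5,7}->{7} => REVISION
Total revisions = 2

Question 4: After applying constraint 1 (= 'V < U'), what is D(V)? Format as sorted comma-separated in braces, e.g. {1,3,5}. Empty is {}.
Constraint 1 (V < U) on D(V)={3,4,5,6,7} D(U)={3,5,7}: V {3,4,5,6,7}->{3,4,5,6}; U {3,5,7}->{5,7}
So after constraint 1: D(V) = {3,4,5,6}

Answer: {3,4,5,6}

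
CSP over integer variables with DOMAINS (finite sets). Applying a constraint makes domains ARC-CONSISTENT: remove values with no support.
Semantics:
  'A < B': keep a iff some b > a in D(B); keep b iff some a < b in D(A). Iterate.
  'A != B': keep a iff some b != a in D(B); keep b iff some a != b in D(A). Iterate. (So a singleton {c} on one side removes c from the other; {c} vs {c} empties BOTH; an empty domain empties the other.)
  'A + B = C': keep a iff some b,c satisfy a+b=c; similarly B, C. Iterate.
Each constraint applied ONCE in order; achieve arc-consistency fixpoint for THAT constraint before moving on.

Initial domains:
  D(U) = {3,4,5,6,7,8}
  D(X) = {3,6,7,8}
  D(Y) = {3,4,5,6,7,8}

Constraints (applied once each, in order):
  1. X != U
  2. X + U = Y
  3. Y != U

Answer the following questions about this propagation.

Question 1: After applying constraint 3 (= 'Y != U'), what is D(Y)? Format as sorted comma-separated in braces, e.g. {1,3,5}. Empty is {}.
Constraint 1 (X != U) on D(X)={3,6,7,8} D(U)={3,4,5,6,7,8}: no change
Constraint 2 (X + U = Y) on D(X)={3,6,7,8} D(U)={3,4,5,6,7,8} D(Y)={3,4,5,6,7,8}: X {3,6,7,8}->{3}; U {3,4,5,6,7,8}->{3,4,5}; Y {3,4,5,6,7,8}->{6,7,8}
Constraint 3 (Y != U) on D(Y)={6,7,8} D(U)={3,4,5}: no change
So after constraint 3: D(Y) = {6,7,8}

Answer: {6,7,8}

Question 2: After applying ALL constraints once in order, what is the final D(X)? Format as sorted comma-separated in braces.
Answer: {3}

Derivation:
Constraint 1 (X != U) on D(X)={3,6,7,8} D(U)={3,4,5,6,7,8}: no change
Constraint 2 (X + U = Y) on D(X)={3,6,7,8} D(U)={3,4,5,6,7,8} D(Y)={3,4,5,6,7,8}: X {3,6,7,8}->{3}; U {3,4,5,6,7,8}->{3,4,5}; Y {3,4,5,6,7,8}->{6,7,8}
Constraint 3 (Y != U) on D(Y)={6,7,8} D(U)={3,4,5}: no change
So after all 3 constraints: D(X) = {3}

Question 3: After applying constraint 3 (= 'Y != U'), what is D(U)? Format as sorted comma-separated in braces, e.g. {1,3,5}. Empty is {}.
Answer: {3,4,5}

Derivation:
Constraint 1 (X != U) on D(X)={3,6,7,8} D(U)={3,4,5,6,7,8}: no change
Constraint 2 (X + U = Y) on D(X)={3,6,7,8} D(U)={3,4,5,6,7,8} D(Y)={3,4,5,6,7,8}: X {3,6,7,8}->{3}; U {3,4,5,6,7,8}->{3,4,5}; Y {3,4,5,6,7,8}->{6,7,8}
Constraint 3 (Y != U) on D(Y)={6,7,8} D(U)={3,4,5}: no change
So after constraint 3: D(U) = {3,4,5}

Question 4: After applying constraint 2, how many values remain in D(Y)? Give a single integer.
Answer: 3

Derivation:
Constraint 1 (X != U) on D(X)={3,6,7,8} D(U)={3,4,5,6,7,8}: no change
Constraint 2 (X + U = Y) on D(X)={3,6,7,8} D(U)={3,4,5,6,7,8} D(Y)={3,4,5,6,7,8}: X {3,6,7,8}->{3}; U {3,4,5,6,7,8}->{3,4,5}; Y {3,4,5,6,7,8}->{6,7,8}
So after constraint 2: D(Y)={6,7,8}, size = 3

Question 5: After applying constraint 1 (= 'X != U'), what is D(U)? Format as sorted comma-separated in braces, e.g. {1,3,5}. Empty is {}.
Answer: {3,4,5,6,7,8}

Derivation:
Constraint 1 (X != U) on D(X)={3,6,7,8} D(U)={3,4,5,6,7,8}: no change
So after constraint 1: D(U) = {3,4,5,6,7,8}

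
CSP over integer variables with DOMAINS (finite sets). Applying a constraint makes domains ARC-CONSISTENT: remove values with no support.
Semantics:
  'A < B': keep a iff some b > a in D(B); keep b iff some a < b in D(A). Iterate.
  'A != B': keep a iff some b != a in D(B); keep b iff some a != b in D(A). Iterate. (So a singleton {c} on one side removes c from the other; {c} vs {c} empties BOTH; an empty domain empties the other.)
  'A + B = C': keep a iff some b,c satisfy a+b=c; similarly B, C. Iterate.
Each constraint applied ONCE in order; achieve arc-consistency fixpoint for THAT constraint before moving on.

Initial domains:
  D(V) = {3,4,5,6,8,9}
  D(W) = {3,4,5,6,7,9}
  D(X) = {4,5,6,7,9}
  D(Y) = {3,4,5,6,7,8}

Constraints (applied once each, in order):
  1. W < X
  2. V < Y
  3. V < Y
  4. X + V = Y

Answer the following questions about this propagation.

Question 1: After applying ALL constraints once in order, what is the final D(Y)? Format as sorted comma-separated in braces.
Constraint 1 (W < X) on D(W)={3,4,5,6,7,9} D(X)={4,5,6,7,9}: W {3,4,5,6,7,9}->{3,4,5,6,7}
Constraint 2 (V < Y) on D(V)={3,4,5,6,8,9} D(Y)={3,4,5,6,7,8}: V {3,4,5,6,8,9}->{3,4,5,6}; Y {3,4,5,6,7,8}->{4,5,6,7,8}
Constraint 3 (V < Y) on D(V)={3,4,5,6} D(Y)={4,5,6,7,8}: no change
Constraint 4 (X + V = Y) on D(X)={4,5,6,7,9} D(V)={3,4,5,6} D(Y)={4,5,6,7,8}: X {4,5,6,7,9}->{4,5}; V {3,4,5,6}->{3,4}; Y {4,5,6,7,8}->{7,8}
So after all 4 constraints: D(Y) = {7,8}

Answer: {7,8}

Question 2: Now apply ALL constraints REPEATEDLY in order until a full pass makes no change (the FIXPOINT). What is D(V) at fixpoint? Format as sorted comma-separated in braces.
pass 0 (initial): D(V)={3,4,5,6,8,9}
pass 1: V {3,4,5,6,8,9}->{3,4}; W {3,4,5,6,7,9}->{3,4,5,6,7}; X {4,5,6,7,9}->{4,5}; Y {3,4,5,6,7,8}->{7,8}
pass 2: W {3,4,5,6,7}->{3,4}
pass 3: no change
Fixpoint after 3 passes: D(V) = {3,4}

Answer: {3,4}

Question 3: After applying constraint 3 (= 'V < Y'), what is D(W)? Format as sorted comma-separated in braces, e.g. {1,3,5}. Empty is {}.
Constraint 1 (W < X) on D(W)={3,4,5,6,7,9} D(X)={4,5,6,7,9}: W {3,4,5,6,7,9}->{3,4,5,6,7}
Constraint 2 (V < Y) on D(V)={3,4,5,6,8,9} D(Y)={3,4,5,6,7,8}: V {3,4,5,6,8,9}->{3,4,5,6}; Y {3,4,5,6,7,8}->{4,5,6,7,8}
Constraint 3 (V < Y) on D(V)={3,4,5,6} D(Y)={4,5,6,7,8}: no change
So after constraint 3: D(W) = {3,4,5,6,7}

Answer: {3,4,5,6,7}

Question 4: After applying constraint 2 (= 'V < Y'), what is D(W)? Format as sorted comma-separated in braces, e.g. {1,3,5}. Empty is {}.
Answer: {3,4,5,6,7}

Derivation:
Constraint 1 (W < X) on D(W)={3,4,5,6,7,9} D(X)={4,5,6,7,9}: W {3,4,5,6,7,9}->{3,4,5,6,7}
Constraint 2 (V < Y) on D(V)={3,4,5,6,8,9} D(Y)={3,4,5,6,7,8}: V {3,4,5,6,8,9}->{3,4,5,6}; Y {3,4,5,6,7,8}->{4,5,6,7,8}
So after constraint 2: D(W) = {3,4,5,6,7}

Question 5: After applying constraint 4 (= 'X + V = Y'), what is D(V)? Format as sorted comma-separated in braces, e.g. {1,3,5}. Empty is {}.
Constraint 1 (W < X) on D(W)={3,4,5,6,7,9} D(X)={4,5,6,7,9}: W {3,4,5,6,7,9}->{3,4,5,6,7}
Constraint 2 (V < Y) on D(V)={3,4,5,6,8,9} D(Y)={3,4,5,6,7,8}: V {3,4,5,6,8,9}->{3,4,5,6}; Y {3,4,5,6,7,8}->{4,5,6,7,8}
Constraint 3 (V < Y) on D(V)={3,4,5,6} D(Y)={4,5,6,7,8}: no change
Constraint 4 (X + V = Y) on D(X)={4,5,6,7,9} D(V)={3,4,5,6} D(Y)={4,5,6,7,8}: X {4,5,6,7,9}->{4,5}; V {3,4,5,6}->{3,4}; Y {4,5,6,7,8}->{7,8}
So after constraint 4: D(V) = {3,4}

Answer: {3,4}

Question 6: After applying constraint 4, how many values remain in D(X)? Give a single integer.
Answer: 2

Derivation:
Constraint 1 (W < X) on D(W)={3,4,5,6,7,9} D(X)={4,5,6,7,9}: W {3,4,5,6,7,9}->{3,4,5,6,7}
Constraint 2 (V < Y) on D(V)={3,4,5,6,8,9} D(Y)={3,4,5,6,7,8}: V {3,4,5,6,8,9}->{3,4,5,6}; Y {3,4,5,6,7,8}->{4,5,6,7,8}
Constraint 3 (V < Y) on D(V)={3,4,5,6} D(Y)={4,5,6,7,8}: no change
Constraint 4 (X + V = Y) on D(X)={4,5,6,7,9} D(V)={3,4,5,6} D(Y)={4,5,6,7,8}: X {4,5,6,7,9}->{4,5}; V {3,4,5,6}->{3,4}; Y {4,5,6,7,8}->{7,8}
So after constraint 4: D(X)={4,5}, size = 2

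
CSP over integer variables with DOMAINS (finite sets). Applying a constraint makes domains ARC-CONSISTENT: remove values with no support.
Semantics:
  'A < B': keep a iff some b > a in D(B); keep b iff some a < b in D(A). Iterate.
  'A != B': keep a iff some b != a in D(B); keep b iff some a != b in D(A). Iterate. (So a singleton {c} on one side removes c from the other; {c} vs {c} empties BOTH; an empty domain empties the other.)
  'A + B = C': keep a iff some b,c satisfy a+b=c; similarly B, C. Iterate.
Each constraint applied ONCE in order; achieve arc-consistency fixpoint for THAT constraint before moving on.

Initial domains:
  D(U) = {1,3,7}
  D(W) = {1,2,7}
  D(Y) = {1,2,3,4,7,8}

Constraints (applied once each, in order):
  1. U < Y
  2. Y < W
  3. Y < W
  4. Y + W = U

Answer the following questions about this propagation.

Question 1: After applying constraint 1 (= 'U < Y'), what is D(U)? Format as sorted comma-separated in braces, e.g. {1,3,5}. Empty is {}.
Constraint 1 (U < Y) on D(U)={1,3,7} D(Y)={1,2,3,4,7,8}: Y {1,2,3,4,7,8}->{2,3,4,7,8}
So after constraint 1: D(U) = {1,3,7}

Answer: {1,3,7}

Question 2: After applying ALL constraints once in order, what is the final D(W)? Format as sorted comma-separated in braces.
Constraint 1 (U < Y) on D(U)={1,3,7} D(Y)={1,2,3,4,7,8}: Y {1,2,3,4,7,8}->{2,3,4,7,8}
Constraint 2 (Y < W) on D(Y)={2,3,4,7,8} D(W)={1,2,7}: Y {2,3,4,7,8}->{2,3,4}; W {1,2,7}->{7}
Constraint 3 (Y < W) on D(Y)={2,3,4} D(W)={7}: no change
Constraint 4 (Y + W = U) on D(Y)={2,3,4} D(W)={7} D(U)={1,3,7}: Y {2,3,4}->{}; W {7}->{}; U {1,3,7}->{}
So after all 4 constraints: D(W) = {}

Answer: {}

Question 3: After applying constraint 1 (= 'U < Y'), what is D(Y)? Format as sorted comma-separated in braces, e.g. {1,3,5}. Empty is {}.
Constraint 1 (U < Y) on D(U)={1,3,7} D(Y)={1,2,3,4,7,8}: Y {1,2,3,4,7,8}->{2,3,4,7,8}
So after constraint 1: D(Y) = {2,3,4,7,8}

Answer: {2,3,4,7,8}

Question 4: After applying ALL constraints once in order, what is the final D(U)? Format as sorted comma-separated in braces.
Answer: {}

Derivation:
Constraint 1 (U < Y) on D(U)={1,3,7} D(Y)={1,2,3,4,7,8}: Y {1,2,3,4,7,8}->{2,3,4,7,8}
Constraint 2 (Y < W) on D(Y)={2,3,4,7,8} D(W)={1,2,7}: Y {2,3,4,7,8}->{2,3,4}; W {1,2,7}->{7}
Constraint 3 (Y < W) on D(Y)={2,3,4} D(W)={7}: no change
Constraint 4 (Y + W = U) on D(Y)={2,3,4} D(W)={7} D(U)={1,3,7}: Y {2,3,4}->{}; W {7}->{}; U {1,3,7}->{}
So after all 4 constraints: D(U) = {}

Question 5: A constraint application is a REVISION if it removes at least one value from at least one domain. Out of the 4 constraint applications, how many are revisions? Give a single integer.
Answer: 3

Derivation:
Constraint 1 (U < Y) on D(U)={1,3,7} D(Y)={1,2,3,4,7,8}: Y {1,2,3,4,7,8}->{2,3,4,7,8} => REVISION
Constraint 2 (Y < W) on D(Y)={2,3,4,7,8} D(W)={1,2,7}: Y {2,3,4,7,8}->{2,3,4}; W {1,2,7}->{7} => REVISION
Constraint 3 (Y < W) on D(Y)={2,3,4} D(W)={7}: no change => not a revision
Constraint 4 (Y + W = U) on D(Y)={2,3,4} D(W)={7} D(U)={1,3,7}: Y {2,3,4}->{}; W {7}->{}; U {1,3,7}->{} => REVISION
Total revisions = 3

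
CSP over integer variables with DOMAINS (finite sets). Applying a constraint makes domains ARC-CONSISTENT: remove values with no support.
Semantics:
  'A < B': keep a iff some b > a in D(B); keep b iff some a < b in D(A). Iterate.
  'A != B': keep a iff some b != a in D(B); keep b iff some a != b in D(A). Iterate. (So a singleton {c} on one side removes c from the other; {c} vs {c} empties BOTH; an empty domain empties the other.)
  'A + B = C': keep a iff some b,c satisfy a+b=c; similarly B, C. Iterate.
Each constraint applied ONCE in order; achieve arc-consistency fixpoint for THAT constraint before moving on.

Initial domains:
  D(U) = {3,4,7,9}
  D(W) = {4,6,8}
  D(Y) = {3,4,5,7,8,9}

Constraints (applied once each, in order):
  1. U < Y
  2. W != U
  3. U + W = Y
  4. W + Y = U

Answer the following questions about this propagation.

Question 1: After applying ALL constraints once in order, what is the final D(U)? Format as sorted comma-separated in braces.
Answer: {}

Derivation:
Constraint 1 (U < Y) on D(U)={3,4,7,9} D(Y)={3,4,5,7,8,9}: U {3,4,7,9}->{3,4,7}; Y {3,4,5,7,8,9}->{4,5,7,8,9}
Constraint 2 (W != U) on D(W)={4,6,8} D(U)={3,4,7}: no change
Constraint 3 (U + W = Y) on D(U)={3,4,7} D(W)={4,6,8} D(Y)={4,5,7,8,9}: U {3,4,7}->{3,4}; W {4,6,8}->{4,6}; Y {4,5,7,8,9}->{7,8,9}
Constraint 4 (W + Y = U) on D(W)={4,6} D(Y)={7,8,9} D(U)={3,4}: W {4,6}->{}; Y {7,8,9}->{}; U {3,4}->{}
So after all 4 constraints: D(U) = {}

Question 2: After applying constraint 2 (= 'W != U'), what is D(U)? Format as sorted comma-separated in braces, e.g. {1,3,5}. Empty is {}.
Constraint 1 (U < Y) on D(U)={3,4,7,9} D(Y)={3,4,5,7,8,9}: U {3,4,7,9}->{3,4,7}; Y {3,4,5,7,8,9}->{4,5,7,8,9}
Constraint 2 (W != U) on D(W)={4,6,8} D(U)={3,4,7}: no change
So after constraint 2: D(U) = {3,4,7}

Answer: {3,4,7}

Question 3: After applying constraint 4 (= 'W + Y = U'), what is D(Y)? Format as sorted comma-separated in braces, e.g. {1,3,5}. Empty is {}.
Constraint 1 (U < Y) on D(U)={3,4,7,9} D(Y)={3,4,5,7,8,9}: U {3,4,7,9}->{3,4,7}; Y {3,4,5,7,8,9}->{4,5,7,8,9}
Constraint 2 (W != U) on D(W)={4,6,8} D(U)={3,4,7}: no change
Constraint 3 (U + W = Y) on D(U)={3,4,7} D(W)={4,6,8} D(Y)={4,5,7,8,9}: U {3,4,7}->{3,4}; W {4,6,8}->{4,6}; Y {4,5,7,8,9}->{7,8,9}
Constraint 4 (W + Y = U) on D(W)={4,6} D(Y)={7,8,9} D(U)={3,4}: W {4,6}->{}; Y {7,8,9}->{}; U {3,4}->{}
So after constraint 4: D(Y) = {}

Answer: {}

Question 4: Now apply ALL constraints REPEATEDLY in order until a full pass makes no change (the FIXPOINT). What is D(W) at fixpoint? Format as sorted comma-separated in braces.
Answer: {}

Derivation:
pass 0 (initial): D(W)={4,6,8}
pass 1: U {3,4,7,9}->{}; W {4,6,8}->{}; Y {3,4,5,7,8,9}->{}
pass 2: no change
Fixpoint after 2 passes: D(W) = {}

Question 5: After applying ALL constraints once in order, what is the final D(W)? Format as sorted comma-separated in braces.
Constraint 1 (U < Y) on D(U)={3,4,7,9} D(Y)={3,4,5,7,8,9}: U {3,4,7,9}->{3,4,7}; Y {3,4,5,7,8,9}->{4,5,7,8,9}
Constraint 2 (W != U) on D(W)={4,6,8} D(U)={3,4,7}: no change
Constraint 3 (U + W = Y) on D(U)={3,4,7} D(W)={4,6,8} D(Y)={4,5,7,8,9}: U {3,4,7}->{3,4}; W {4,6,8}->{4,6}; Y {4,5,7,8,9}->{7,8,9}
Constraint 4 (W + Y = U) on D(W)={4,6} D(Y)={7,8,9} D(U)={3,4}: W {4,6}->{}; Y {7,8,9}->{}; U {3,4}->{}
So after all 4 constraints: D(W) = {}

Answer: {}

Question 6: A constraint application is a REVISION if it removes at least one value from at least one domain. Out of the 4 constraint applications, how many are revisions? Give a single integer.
Answer: 3

Derivation:
Constraint 1 (U < Y) on D(U)={3,4,7,9} D(Y)={3,4,5,7,8,9}: U {3,4,7,9}->{3,4,7}; Y {3,4,5,7,8,9}->{4,5,7,8,9} => REVISION
Constraint 2 (W != U) on D(W)={4,6,8} D(U)={3,4,7}: no change => not a revision
Constraint 3 (U + W = Y) on D(U)={3,4,7} D(W)={4,6,8} D(Y)={4,5,7,8,9}: U {3,4,7}->{3,4}; W {4,6,8}->{4,6}; Y {4,5,7,8,9}->{7,8,9} => REVISION
Constraint 4 (W + Y = U) on D(W)={4,6} D(Y)={7,8,9} D(U)={3,4}: W {4,6}->{}; Y {7,8,9}->{}; U {3,4}->{} => REVISION
Total revisions = 3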